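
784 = 784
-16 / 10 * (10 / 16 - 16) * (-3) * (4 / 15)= -492 / 25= -19.68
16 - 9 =7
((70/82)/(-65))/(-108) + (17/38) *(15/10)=367037/546858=0.67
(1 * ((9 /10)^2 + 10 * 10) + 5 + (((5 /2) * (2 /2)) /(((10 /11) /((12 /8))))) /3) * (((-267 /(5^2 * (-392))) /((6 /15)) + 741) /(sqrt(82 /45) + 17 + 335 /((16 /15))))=2968798237845687 /12373464447400-373645237914 * sqrt(410) /7733415279625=238.95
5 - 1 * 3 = 2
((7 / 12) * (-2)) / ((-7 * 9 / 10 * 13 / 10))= 0.14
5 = 5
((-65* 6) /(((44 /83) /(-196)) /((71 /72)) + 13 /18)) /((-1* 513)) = 1.06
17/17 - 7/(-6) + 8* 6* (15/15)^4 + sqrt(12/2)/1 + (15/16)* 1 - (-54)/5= sqrt(6) + 14857/240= 64.35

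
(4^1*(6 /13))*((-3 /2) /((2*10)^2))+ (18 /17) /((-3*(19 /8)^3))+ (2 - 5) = -459794727 /151583900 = -3.03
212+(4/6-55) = 473/3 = 157.67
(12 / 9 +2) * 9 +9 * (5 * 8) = 390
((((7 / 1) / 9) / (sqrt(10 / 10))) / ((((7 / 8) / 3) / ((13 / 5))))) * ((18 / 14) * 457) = 142584 / 35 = 4073.83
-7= -7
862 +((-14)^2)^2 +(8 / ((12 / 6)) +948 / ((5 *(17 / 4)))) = 3342762 / 85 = 39326.61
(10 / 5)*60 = 120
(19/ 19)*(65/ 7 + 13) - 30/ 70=21.86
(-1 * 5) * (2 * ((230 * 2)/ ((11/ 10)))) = -46000/ 11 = -4181.82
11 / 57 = 0.19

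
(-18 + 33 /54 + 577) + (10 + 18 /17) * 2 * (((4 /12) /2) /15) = 285527 /510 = 559.86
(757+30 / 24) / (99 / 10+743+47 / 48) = 181980 / 180931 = 1.01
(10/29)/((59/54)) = 540/1711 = 0.32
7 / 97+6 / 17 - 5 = -4.57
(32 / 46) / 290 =8 / 3335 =0.00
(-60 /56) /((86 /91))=-195 /172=-1.13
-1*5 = -5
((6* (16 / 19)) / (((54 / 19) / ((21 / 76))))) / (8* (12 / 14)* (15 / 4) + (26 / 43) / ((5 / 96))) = 10535 / 800451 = 0.01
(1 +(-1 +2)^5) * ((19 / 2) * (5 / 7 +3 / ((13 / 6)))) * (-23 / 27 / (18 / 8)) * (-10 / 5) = 667736 / 22113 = 30.20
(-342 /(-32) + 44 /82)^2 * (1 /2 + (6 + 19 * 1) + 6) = 3415467447 /860672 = 3968.37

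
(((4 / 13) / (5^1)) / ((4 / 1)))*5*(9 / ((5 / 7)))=63 / 65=0.97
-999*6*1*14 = -83916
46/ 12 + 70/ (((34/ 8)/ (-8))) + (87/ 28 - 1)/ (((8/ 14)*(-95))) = -9920249/ 77520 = -127.97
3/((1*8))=3/8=0.38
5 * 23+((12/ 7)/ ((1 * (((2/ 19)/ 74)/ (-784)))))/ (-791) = 147971/ 113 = 1309.48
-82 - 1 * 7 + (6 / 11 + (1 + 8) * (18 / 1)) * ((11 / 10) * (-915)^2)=149695741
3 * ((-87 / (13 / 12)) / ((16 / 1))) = -783 / 52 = -15.06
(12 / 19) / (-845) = -12 / 16055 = -0.00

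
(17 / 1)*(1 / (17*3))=1 / 3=0.33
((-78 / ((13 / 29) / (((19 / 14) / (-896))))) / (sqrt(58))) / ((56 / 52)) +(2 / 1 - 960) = -957.97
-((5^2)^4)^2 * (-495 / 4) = 75531005859375 / 4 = 18882751464843.75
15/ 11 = 1.36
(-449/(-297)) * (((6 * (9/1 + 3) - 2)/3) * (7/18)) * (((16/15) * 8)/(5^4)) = 2816128/15035625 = 0.19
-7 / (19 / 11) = -4.05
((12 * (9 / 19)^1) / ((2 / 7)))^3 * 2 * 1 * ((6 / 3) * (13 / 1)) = 2808527904 / 6859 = 409466.09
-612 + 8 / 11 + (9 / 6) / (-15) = -67251 / 110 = -611.37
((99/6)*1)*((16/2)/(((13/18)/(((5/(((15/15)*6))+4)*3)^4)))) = 210062457/26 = 8079325.27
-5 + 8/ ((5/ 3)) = -1/ 5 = -0.20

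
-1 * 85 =-85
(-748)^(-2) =1 / 559504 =0.00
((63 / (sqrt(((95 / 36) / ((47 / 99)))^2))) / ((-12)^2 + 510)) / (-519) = -658 / 19705565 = -0.00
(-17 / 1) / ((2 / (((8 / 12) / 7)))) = -17 / 21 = -0.81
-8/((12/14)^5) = -16807/972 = -17.29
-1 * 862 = -862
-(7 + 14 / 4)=-21 / 2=-10.50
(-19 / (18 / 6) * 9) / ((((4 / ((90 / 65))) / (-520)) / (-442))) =-4534920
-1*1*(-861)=861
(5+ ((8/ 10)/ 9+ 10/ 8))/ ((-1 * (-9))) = 1141/ 1620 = 0.70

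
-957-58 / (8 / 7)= -4031 / 4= -1007.75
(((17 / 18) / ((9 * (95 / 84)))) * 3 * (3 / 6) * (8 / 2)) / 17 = 0.03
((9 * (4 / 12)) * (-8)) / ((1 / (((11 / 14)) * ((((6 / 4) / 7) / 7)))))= -198 / 343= -0.58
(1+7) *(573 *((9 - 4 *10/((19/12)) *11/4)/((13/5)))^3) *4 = -3476759895108000/15069223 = -230719254.41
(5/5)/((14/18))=9/7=1.29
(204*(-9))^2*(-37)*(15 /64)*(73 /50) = -1707148143 /40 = -42678703.58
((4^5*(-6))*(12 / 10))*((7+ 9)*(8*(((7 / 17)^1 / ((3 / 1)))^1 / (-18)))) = 1835008 / 255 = 7196.11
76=76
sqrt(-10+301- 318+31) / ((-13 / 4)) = -8 / 13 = -0.62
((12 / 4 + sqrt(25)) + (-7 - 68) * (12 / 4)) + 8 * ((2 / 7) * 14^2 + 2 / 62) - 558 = -10129 / 31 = -326.74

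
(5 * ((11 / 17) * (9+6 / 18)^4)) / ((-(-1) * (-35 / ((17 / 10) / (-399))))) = 68992 / 23085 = 2.99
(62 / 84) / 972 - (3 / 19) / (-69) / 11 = 189841 / 196240968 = 0.00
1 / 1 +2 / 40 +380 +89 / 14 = 54237 / 140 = 387.41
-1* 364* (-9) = 3276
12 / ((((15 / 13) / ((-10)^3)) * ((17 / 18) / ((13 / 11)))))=-2433600 / 187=-13013.90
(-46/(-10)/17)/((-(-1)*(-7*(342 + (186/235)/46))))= -24863/219983757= -0.00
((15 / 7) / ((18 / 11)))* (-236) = -6490 / 21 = -309.05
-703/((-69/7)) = 4921/69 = 71.32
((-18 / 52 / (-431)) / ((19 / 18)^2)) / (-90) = -81 / 10113415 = -0.00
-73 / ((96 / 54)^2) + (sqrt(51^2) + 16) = 11239 / 256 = 43.90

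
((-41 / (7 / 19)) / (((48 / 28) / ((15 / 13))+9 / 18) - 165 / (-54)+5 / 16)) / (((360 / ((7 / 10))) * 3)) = -5453 / 404745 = -0.01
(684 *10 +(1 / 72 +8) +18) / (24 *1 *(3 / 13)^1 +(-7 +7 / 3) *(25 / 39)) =6426589 / 2384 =2695.72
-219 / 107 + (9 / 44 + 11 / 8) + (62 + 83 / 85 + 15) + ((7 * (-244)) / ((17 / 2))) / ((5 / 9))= -284.18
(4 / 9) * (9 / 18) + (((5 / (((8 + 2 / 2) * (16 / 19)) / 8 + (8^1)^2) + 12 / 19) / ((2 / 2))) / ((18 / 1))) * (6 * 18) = 471997 / 105507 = 4.47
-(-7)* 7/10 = 4.90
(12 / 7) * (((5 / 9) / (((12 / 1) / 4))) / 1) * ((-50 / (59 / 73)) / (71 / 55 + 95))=-501875 / 2460654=-0.20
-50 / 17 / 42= -0.07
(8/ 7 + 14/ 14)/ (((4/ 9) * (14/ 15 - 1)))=-72.32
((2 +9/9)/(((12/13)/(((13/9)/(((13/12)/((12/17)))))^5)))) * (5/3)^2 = 6.67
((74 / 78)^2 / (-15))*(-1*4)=5476 / 22815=0.24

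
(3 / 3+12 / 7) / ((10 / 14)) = 19 / 5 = 3.80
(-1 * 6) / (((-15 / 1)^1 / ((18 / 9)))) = 4 / 5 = 0.80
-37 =-37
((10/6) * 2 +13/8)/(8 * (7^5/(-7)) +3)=-119/460920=-0.00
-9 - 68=-77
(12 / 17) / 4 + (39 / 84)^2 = 5225 / 13328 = 0.39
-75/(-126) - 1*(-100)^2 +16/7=-419879/42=-9997.12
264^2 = 69696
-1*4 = -4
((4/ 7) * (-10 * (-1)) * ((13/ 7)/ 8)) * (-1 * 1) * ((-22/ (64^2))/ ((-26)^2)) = 55/ 5218304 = 0.00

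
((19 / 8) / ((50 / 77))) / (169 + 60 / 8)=1463 / 70600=0.02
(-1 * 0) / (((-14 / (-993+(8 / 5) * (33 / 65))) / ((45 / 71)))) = 0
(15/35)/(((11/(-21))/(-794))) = 7146/11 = 649.64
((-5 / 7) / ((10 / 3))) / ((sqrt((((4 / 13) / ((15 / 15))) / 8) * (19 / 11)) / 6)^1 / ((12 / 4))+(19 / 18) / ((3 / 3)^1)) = -2574 / 12677+9 * sqrt(5434) / 240863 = -0.20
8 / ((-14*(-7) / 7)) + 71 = 501 / 7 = 71.57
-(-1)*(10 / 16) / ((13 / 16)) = 10 / 13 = 0.77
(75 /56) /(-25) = -3 /56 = -0.05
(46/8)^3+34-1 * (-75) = 19143/64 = 299.11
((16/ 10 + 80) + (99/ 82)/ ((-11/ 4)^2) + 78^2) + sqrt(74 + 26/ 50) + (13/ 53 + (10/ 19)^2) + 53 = 6227.91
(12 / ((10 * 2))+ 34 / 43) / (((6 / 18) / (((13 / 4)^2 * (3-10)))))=-1061151 / 3440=-308.47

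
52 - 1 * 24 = 28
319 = 319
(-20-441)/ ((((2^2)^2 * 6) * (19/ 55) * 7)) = -1.99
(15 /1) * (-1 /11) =-15 /11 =-1.36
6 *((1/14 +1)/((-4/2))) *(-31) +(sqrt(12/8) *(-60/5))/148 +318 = 5847/14 - 3 *sqrt(6)/74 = 417.54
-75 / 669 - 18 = -4039 / 223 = -18.11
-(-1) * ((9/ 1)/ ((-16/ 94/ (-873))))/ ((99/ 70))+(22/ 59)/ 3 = 254188013/ 7788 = 32638.42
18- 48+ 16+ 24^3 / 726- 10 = -600 / 121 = -4.96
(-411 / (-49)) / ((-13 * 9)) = -137 / 1911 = -0.07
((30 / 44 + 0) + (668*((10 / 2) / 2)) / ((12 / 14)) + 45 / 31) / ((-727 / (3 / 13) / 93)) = -11971965 / 207922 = -57.58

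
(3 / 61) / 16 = 3 / 976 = 0.00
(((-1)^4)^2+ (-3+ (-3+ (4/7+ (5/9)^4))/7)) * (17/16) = -3188095/1285956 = -2.48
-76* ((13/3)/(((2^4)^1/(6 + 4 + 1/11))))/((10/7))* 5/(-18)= 63973/1584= 40.39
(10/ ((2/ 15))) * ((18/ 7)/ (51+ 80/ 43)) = 58050/ 15911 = 3.65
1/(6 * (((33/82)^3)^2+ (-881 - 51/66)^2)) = 18392403621152/85803117245521917915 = 0.00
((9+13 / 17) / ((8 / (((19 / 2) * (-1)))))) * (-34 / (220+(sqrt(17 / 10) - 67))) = 70965 / 27538 - 1577 * sqrt(170) / 936292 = 2.56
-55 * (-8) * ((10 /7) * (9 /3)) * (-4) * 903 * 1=-6811200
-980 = -980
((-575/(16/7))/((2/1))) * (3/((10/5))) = -12075/64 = -188.67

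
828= 828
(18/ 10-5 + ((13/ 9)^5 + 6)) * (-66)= -59029322/ 98415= -599.80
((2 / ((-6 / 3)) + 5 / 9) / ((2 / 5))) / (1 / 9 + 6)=-2 / 11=-0.18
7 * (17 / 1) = 119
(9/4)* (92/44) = 207/44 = 4.70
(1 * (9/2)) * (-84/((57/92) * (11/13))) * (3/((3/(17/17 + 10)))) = -150696/19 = -7931.37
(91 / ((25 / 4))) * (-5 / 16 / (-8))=91 / 160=0.57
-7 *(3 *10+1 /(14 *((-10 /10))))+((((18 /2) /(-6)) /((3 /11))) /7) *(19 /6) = -211.99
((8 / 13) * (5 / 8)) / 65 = 1 / 169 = 0.01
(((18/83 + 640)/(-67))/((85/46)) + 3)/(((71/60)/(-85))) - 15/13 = 794586075/5132803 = 154.81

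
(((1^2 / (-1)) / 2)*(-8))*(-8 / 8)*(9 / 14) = -18 / 7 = -2.57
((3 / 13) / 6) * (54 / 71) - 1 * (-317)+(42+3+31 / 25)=8382438 / 23075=363.27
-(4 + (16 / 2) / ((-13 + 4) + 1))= -3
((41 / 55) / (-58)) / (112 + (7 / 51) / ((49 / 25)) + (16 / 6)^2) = -43911 / 407181170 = -0.00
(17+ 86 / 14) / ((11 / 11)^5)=23.14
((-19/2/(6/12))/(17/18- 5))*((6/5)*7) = 14364/365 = 39.35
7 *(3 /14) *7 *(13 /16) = 273 /32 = 8.53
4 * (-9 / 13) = -36 / 13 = -2.77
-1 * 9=-9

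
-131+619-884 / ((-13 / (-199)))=-13044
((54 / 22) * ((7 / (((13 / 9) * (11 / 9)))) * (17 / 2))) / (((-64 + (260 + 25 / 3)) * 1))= 780759 / 1928498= 0.40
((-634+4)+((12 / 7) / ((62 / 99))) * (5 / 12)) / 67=-272925 / 29078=-9.39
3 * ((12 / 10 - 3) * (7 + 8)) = -81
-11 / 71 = -0.15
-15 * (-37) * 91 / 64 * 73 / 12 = 1228955 / 256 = 4800.61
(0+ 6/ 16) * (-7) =-21/ 8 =-2.62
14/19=0.74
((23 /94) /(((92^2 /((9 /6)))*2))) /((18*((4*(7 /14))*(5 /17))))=17 /8302080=0.00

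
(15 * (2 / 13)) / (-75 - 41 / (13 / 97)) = -15 / 2476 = -0.01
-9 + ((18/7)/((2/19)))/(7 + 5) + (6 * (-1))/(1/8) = -1539/28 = -54.96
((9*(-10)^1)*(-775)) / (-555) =-4650 / 37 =-125.68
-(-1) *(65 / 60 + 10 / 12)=23 / 12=1.92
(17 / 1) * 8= 136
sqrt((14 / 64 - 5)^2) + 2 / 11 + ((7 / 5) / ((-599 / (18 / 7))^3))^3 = 255054247034825504284179349620215089 / 51390437868493747858074246465844000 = 4.96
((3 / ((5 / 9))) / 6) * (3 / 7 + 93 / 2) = 5913 / 140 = 42.24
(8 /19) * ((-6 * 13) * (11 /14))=-3432 /133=-25.80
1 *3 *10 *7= 210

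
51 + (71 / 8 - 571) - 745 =-10049 / 8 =-1256.12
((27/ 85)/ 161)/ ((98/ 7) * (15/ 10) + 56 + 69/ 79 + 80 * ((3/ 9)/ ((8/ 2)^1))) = 0.00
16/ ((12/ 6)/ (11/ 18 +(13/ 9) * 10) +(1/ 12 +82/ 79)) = 4110528/ 322201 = 12.76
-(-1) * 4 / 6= 2 / 3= 0.67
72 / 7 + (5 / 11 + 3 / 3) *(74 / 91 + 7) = 3096 / 143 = 21.65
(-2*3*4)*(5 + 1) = -144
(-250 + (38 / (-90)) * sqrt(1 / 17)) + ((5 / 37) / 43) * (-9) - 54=-483709 / 1591 - 19 * sqrt(17) / 765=-304.13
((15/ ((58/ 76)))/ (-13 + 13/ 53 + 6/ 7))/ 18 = -35245/ 384018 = -0.09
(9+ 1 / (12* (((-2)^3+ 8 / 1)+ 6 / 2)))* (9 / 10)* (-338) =-10985 / 4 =-2746.25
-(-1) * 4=4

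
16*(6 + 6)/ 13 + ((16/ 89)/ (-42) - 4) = 261556/ 24297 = 10.76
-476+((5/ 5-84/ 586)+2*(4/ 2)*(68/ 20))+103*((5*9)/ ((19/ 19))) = 6114114/ 1465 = 4173.46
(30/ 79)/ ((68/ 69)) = 0.39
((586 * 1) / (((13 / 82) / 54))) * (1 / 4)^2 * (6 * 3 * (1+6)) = 20434113 / 13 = 1571854.85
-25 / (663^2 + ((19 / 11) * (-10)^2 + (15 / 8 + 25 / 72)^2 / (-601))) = -13387275 / 235477732879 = -0.00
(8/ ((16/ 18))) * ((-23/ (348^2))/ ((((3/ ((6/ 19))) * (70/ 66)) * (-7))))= 759/ 31318840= 0.00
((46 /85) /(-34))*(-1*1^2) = 23 /1445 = 0.02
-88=-88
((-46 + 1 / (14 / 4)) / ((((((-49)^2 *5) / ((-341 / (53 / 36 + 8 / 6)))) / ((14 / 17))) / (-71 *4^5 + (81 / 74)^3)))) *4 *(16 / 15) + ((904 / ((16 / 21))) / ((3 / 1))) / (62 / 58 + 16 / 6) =-16033764610507095183 / 135731604840650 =-118128.45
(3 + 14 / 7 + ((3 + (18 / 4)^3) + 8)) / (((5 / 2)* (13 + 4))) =857 / 340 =2.52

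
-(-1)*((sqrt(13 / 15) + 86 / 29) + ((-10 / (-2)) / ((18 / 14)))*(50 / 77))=sqrt(195) / 15 + 15764 / 2871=6.42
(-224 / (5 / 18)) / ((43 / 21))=-84672 / 215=-393.82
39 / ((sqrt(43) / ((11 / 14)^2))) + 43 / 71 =43 / 71 + 4719* sqrt(43) / 8428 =4.28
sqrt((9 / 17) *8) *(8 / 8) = 6 *sqrt(34) / 17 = 2.06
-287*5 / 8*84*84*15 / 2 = -9492525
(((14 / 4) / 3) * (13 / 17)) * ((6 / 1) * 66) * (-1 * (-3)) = 18018 / 17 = 1059.88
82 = 82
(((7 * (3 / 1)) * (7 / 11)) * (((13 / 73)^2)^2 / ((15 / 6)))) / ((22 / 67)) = 281297289 / 17180935805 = 0.02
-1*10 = -10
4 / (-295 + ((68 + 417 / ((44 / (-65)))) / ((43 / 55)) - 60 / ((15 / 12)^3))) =-17200 / 4414721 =-0.00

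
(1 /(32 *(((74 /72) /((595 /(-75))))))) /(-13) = 357 /19240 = 0.02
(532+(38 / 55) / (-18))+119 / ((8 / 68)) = 1528027 / 990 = 1543.46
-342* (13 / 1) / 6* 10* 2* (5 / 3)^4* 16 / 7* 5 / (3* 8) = -30875000 / 567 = -54453.26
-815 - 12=-827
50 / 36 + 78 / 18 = 103 / 18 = 5.72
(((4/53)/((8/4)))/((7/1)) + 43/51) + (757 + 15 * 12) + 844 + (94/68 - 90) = 64075243/37842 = 1693.23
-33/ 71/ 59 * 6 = -198/ 4189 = -0.05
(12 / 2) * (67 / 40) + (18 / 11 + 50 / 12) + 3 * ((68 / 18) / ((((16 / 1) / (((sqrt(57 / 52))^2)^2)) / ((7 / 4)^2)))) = 1054195399 / 57108480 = 18.46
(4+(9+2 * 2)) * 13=221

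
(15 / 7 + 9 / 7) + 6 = 66 / 7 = 9.43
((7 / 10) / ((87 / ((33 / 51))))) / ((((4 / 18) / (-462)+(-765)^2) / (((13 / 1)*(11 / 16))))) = 7630623 / 95971937213120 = 0.00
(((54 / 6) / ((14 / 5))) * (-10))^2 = 50625 / 49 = 1033.16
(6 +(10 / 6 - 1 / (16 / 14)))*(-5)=-815 / 24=-33.96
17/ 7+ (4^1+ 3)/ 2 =83/ 14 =5.93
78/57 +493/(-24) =-8743/456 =-19.17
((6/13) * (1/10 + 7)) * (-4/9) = -284/195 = -1.46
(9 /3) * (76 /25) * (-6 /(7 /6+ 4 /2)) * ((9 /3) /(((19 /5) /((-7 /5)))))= 9072 /475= 19.10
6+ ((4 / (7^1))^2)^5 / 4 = 1695113638 / 282475249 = 6.00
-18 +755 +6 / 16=737.38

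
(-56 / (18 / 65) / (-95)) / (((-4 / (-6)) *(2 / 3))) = 91 / 19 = 4.79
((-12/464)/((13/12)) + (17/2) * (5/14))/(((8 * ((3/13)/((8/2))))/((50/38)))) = 794825/92568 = 8.59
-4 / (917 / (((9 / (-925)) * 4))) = 144 / 848225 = 0.00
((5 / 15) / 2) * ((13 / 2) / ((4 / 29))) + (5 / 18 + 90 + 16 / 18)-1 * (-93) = 9217 / 48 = 192.02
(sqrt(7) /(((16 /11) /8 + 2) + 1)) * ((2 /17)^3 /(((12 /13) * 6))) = 143 * sqrt(7) /1547595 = 0.00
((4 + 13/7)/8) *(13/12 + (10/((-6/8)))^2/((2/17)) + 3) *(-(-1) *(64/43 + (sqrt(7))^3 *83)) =4472854/2709 + 185623441 *sqrt(7)/288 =1706906.19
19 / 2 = 9.50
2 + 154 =156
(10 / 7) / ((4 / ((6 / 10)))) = 3 / 14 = 0.21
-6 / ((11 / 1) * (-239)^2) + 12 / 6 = 1256656 / 628331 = 2.00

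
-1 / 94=-0.01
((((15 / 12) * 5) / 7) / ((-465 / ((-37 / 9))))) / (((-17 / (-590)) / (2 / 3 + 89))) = 14680675 / 597618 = 24.57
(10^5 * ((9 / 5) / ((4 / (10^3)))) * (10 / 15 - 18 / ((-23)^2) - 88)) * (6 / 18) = -693260000000 / 529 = -1310510396.98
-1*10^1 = -10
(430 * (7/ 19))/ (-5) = -602/ 19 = -31.68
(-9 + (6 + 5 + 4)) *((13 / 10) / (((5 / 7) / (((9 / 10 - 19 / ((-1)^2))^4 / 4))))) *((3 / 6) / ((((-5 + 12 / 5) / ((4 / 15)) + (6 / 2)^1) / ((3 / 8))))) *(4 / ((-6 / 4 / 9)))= 97668764011 / 500000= 195337.53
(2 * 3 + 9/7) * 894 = 45594/7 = 6513.43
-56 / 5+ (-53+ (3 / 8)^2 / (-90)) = -41089 / 640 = -64.20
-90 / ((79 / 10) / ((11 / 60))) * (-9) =1485 / 79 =18.80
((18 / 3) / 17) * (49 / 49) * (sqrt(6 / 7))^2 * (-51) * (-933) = 100764 / 7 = 14394.86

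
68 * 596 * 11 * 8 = 3566464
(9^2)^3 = 531441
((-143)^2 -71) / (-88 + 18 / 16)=-163024 / 695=-234.57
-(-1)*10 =10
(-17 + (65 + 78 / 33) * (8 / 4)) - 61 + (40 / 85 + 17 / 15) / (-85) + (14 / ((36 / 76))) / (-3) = 100545959 / 2145825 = 46.86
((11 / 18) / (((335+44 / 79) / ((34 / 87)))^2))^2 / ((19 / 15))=7872622310786420 / 14513352921121922497968727473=0.00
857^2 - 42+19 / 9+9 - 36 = 6609439 / 9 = 734382.11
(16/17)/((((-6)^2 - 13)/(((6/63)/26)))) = 16/106743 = 0.00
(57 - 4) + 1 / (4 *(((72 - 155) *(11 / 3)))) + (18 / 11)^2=2236651 / 40172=55.68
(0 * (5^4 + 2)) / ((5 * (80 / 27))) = 0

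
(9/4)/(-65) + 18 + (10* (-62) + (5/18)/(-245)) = -69029419/114660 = -602.04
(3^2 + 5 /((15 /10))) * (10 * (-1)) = -370 /3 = -123.33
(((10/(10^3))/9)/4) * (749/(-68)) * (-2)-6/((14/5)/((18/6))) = -5502757/856800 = -6.42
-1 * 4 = -4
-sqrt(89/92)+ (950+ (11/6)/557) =3174911/3342-sqrt(2047)/46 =949.02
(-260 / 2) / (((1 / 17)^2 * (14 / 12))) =-225420 / 7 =-32202.86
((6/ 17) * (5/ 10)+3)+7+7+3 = 343/ 17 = 20.18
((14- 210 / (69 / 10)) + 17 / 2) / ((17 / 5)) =-1825 / 782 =-2.33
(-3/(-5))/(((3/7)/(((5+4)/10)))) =63/50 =1.26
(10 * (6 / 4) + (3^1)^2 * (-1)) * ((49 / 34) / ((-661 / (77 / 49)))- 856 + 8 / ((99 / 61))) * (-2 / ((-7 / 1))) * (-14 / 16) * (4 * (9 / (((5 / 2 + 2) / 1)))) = 10212.89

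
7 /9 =0.78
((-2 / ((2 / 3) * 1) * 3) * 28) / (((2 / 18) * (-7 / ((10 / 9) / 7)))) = 51.43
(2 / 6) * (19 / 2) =3.17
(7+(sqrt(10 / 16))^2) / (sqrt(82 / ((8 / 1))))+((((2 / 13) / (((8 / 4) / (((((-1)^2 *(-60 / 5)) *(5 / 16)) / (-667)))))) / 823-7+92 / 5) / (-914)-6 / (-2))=61 *sqrt(41) / 164+389723956521 / 130450339240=5.37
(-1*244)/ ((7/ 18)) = -627.43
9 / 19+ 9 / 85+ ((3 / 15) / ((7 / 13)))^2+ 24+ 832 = 338981707 / 395675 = 856.72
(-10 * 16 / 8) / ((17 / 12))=-240 / 17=-14.12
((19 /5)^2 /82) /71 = 361 /145550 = 0.00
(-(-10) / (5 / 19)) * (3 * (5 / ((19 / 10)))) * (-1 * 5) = -1500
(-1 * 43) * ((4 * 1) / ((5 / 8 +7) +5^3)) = -1376 / 1061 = -1.30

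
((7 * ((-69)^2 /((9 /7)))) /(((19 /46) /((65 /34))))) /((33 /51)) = 38751895 /209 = 185415.77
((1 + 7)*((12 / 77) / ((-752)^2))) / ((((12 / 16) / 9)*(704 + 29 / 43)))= 387 / 10307975986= 0.00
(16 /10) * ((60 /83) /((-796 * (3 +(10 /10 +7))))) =-24 /181687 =-0.00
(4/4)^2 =1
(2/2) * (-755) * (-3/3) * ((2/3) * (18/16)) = 2265/4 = 566.25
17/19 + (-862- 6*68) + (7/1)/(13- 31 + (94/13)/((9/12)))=-7866025/6194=-1269.94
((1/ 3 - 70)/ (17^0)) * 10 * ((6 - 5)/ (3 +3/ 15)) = -5225/ 24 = -217.71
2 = 2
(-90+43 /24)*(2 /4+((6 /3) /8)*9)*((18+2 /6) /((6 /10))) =-7411.95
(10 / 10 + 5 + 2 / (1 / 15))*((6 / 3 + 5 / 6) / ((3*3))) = 34 / 3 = 11.33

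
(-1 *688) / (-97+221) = -172 / 31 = -5.55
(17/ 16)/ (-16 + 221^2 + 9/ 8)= 0.00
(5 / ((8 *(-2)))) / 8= -5 / 128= -0.04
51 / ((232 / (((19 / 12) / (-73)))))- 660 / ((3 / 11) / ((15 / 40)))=-907.50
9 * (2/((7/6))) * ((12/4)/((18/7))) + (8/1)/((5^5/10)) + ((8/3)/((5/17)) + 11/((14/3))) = 29.45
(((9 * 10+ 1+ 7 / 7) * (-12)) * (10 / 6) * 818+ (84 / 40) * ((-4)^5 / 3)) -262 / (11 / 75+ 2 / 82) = -1982189517 / 1315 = -1507368.45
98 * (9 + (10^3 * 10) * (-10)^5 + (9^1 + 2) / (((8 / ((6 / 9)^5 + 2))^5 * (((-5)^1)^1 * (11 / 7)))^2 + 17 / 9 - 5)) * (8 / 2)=-2008429399534132373626304888845243353795802306 / 5123544432678565759827226975175057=-391999996472.00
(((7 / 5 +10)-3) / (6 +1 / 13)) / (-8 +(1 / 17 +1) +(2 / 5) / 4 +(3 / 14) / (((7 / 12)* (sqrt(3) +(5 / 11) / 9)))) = -762128874090948 / 3771714875451739-13640473927080* sqrt(3) / 3771714875451739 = -0.21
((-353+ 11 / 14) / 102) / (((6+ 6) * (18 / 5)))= -24655 / 308448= -0.08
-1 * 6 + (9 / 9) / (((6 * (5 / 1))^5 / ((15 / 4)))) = -38879999 / 6480000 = -6.00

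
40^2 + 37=1637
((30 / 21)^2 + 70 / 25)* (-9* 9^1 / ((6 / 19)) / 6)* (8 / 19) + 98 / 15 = -59242 / 735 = -80.60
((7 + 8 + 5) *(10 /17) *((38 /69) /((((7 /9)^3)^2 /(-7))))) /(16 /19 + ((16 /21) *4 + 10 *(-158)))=19185020100 /147593904647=0.13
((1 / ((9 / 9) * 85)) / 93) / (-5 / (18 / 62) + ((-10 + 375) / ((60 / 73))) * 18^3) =3 / 61418927785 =0.00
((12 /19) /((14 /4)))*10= 240 /133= 1.80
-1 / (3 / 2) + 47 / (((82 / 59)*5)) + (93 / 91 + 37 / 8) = 5257901 / 447720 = 11.74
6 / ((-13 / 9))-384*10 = -49974 / 13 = -3844.15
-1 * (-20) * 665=13300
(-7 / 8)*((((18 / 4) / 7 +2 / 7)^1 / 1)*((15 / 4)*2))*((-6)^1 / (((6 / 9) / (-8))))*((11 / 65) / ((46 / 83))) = -24651 / 184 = -133.97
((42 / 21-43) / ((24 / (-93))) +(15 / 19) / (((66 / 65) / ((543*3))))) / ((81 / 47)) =112016933 / 135432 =827.11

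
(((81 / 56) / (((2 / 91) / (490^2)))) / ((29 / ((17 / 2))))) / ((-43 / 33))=-35458748325 / 9976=-3554405.41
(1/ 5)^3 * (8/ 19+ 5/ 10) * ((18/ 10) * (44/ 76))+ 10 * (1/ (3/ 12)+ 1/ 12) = 5528852/ 135375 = 40.84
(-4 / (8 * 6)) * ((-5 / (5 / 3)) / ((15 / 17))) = 17 / 60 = 0.28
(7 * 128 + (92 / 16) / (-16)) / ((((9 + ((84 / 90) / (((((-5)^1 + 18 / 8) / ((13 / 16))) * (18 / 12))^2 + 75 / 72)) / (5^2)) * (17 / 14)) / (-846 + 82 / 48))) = -3349783597159125 / 48419581696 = -69182.42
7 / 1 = 7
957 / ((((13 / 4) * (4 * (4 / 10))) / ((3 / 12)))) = 4785 / 104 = 46.01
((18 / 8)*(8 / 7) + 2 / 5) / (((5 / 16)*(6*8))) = 104 / 525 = 0.20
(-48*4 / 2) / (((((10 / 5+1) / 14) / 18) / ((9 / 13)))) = -72576 / 13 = -5582.77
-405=-405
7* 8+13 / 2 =125 / 2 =62.50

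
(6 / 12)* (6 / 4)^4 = 81 / 32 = 2.53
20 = 20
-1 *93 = -93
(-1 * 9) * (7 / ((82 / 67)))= -4221 / 82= -51.48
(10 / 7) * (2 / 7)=20 / 49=0.41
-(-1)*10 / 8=1.25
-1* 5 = -5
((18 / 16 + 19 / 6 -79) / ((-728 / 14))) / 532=1793 / 663936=0.00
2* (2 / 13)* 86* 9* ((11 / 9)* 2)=7568 / 13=582.15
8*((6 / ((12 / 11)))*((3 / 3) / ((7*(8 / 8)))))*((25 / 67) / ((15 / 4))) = 880 / 1407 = 0.63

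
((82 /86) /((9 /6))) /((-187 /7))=-574 /24123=-0.02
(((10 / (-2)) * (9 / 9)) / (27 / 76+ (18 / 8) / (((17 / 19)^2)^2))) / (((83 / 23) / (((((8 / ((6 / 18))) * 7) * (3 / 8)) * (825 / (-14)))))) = 150557042625 / 113156473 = 1330.52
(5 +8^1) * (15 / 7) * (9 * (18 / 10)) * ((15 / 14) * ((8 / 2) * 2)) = 3868.16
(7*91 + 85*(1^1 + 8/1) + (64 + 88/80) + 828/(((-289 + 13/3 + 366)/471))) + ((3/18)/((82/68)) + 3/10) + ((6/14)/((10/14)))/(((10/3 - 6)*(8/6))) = 7517770571/1200480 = 6262.30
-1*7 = -7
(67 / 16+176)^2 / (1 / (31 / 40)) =257662359 / 10240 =25162.34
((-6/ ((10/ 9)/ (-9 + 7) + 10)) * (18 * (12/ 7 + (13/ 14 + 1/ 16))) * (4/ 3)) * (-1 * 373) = 9154539/ 595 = 15385.78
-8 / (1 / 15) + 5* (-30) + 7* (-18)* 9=-1404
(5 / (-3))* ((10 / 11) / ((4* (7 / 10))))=-125 / 231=-0.54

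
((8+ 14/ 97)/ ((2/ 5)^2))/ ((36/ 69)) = 227125/ 2328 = 97.56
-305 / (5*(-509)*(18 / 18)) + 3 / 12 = 753 / 2036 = 0.37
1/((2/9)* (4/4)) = 4.50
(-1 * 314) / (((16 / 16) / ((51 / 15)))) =-5338 / 5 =-1067.60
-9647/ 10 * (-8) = 7717.60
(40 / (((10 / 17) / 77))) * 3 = 15708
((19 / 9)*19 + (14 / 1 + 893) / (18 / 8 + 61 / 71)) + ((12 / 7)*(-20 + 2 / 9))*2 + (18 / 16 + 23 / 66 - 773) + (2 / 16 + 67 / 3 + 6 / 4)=-1183567501 / 2447676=-483.55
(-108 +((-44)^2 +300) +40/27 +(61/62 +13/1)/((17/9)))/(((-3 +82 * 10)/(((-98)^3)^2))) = 1584393321747876640/683829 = 2316943741414.71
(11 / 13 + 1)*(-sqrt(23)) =-24*sqrt(23) / 13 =-8.85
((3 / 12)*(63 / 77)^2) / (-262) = -81 / 126808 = -0.00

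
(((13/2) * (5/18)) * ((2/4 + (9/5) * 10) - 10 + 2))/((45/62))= 2821/108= 26.12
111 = 111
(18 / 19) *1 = 18 / 19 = 0.95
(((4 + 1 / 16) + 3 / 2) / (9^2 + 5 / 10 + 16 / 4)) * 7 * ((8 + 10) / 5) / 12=623 / 4560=0.14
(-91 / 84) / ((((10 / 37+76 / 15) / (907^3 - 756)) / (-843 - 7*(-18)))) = 1286635877814495 / 11848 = 108595195629.18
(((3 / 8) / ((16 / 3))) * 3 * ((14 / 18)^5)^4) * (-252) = -558545864083284007 / 1601009443167990624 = -0.35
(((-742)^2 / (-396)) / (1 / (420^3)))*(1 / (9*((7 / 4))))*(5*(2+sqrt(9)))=-5395527200000 / 33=-163500824242.42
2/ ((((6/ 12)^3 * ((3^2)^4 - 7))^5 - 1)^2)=2097152/ 142811905486525537154510031654991689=0.00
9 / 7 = 1.29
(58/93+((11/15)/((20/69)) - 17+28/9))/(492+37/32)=-2396104/110072475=-0.02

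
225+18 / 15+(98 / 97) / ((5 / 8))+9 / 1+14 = 121646 / 485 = 250.82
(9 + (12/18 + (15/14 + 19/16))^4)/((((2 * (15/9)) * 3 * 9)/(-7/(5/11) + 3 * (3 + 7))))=15306990295829/1147095613440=13.34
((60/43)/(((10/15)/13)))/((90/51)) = 663/43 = 15.42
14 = 14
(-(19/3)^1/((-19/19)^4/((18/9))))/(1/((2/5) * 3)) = -76/5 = -15.20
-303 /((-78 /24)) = 1212 /13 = 93.23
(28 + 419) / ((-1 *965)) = -447 / 965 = -0.46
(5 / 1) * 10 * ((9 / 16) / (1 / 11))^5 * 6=713242537425 / 262144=2720804.36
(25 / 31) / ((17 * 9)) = 25 / 4743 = 0.01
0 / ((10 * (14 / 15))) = 0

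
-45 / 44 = -1.02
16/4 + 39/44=215/44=4.89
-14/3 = -4.67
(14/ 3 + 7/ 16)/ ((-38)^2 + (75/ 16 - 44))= 49/ 13485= 0.00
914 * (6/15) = 1828/5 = 365.60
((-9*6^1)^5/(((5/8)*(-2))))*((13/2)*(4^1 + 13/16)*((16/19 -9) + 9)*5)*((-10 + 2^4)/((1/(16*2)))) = 176495688585216/19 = 9289246767642.95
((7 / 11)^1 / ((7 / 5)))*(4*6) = 120 / 11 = 10.91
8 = 8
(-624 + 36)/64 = -147/16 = -9.19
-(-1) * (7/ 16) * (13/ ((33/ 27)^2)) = 7371/ 1936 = 3.81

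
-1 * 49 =-49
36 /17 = 2.12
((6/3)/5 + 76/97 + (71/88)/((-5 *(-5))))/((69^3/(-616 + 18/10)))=-796761737/350519103000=-0.00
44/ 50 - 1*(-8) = 222/ 25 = 8.88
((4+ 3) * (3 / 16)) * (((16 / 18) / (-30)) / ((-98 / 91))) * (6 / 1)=13 / 60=0.22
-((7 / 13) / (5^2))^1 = -0.02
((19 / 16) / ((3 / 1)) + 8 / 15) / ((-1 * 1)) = -223 / 240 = -0.93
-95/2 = -47.50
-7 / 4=-1.75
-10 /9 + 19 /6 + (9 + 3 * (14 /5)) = 19.46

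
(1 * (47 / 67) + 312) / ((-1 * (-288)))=20951 / 19296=1.09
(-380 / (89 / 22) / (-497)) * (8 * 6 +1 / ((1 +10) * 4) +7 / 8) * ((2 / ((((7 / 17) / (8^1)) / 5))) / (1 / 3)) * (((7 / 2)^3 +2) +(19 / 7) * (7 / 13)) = 77282062050 / 309631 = 249594.07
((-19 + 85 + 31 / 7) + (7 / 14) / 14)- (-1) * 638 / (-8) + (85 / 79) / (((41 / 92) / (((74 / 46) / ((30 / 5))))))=-587575 / 68019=-8.64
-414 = -414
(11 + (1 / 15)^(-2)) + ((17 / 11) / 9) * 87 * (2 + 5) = 11239 / 33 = 340.58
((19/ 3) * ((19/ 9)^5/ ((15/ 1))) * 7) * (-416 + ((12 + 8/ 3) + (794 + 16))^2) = 2014435184699644/ 23914845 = 84233670.96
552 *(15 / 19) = 8280 / 19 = 435.79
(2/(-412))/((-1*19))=1/3914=0.00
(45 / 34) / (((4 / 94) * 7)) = 2115 / 476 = 4.44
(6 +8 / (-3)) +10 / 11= 140 / 33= 4.24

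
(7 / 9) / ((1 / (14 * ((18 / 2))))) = 98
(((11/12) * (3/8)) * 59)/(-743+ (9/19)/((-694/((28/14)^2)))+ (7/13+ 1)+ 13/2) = -55625141/2015777680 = -0.03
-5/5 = -1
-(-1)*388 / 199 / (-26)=-194 / 2587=-0.07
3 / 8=0.38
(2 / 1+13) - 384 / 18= -19 / 3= -6.33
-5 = -5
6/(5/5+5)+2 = 3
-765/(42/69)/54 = -1955/84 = -23.27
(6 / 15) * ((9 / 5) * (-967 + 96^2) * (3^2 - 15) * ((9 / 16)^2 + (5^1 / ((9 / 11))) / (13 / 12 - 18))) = 519018831 / 324800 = 1597.96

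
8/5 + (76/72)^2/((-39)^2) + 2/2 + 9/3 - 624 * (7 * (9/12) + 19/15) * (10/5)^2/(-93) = 13787397731/76384620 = 180.50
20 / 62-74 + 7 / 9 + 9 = -63.90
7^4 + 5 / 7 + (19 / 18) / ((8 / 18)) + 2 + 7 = 135133 / 56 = 2413.09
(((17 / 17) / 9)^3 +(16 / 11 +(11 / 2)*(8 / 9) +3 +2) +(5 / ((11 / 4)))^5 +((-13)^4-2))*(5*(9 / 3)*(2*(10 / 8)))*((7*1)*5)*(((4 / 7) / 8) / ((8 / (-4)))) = -419583477049375 / 313083144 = -1340166.29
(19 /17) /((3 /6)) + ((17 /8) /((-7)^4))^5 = 2.24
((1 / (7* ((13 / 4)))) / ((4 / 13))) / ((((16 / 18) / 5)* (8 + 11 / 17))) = 255 / 2744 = 0.09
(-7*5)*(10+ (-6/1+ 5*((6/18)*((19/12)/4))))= -23485/144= -163.09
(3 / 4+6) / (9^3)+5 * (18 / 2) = 4861 / 108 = 45.01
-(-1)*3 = 3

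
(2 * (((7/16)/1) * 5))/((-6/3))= -35/16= -2.19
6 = 6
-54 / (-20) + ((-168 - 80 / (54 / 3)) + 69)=-9067 / 90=-100.74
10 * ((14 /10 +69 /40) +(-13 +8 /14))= -2605 /28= -93.04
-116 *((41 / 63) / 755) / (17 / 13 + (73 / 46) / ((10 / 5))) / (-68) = 1422044 / 2032024365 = 0.00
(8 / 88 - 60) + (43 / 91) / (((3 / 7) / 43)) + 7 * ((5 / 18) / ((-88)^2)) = -22648633 / 1812096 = -12.50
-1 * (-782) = 782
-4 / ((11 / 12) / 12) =-52.36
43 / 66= 0.65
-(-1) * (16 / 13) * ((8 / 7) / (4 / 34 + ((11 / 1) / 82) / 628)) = 112055296 / 9389289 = 11.93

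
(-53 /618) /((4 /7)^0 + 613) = -53 /379452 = -0.00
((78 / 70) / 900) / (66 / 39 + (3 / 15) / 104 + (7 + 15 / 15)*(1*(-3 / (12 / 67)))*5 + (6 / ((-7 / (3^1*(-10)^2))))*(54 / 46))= -7774 / 6091691925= -0.00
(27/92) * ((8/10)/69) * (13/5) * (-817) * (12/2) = -573534/13225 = -43.37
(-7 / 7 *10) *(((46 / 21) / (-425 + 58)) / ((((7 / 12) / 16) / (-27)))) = -794880 / 17983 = -44.20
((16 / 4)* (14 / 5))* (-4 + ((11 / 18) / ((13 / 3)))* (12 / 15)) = -42448 / 975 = -43.54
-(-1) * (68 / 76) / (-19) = -17 / 361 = -0.05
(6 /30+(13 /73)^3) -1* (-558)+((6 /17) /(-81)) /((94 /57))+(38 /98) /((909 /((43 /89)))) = 1146321426058937024 /2053591599791445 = 558.20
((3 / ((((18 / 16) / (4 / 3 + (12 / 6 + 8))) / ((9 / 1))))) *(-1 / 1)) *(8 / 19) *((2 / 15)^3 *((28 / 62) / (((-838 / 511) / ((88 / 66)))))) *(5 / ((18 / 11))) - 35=-156051903973 / 4497765975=-34.70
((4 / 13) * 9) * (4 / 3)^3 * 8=2048 / 39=52.51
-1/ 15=-0.07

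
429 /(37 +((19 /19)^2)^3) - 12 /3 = 277 /38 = 7.29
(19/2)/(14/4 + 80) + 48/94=4901/7849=0.62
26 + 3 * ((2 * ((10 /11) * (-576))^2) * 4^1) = 796265546 /121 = 6580706.99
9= 9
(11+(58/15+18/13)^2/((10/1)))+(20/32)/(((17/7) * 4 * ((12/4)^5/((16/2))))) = 4803096643/349069500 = 13.76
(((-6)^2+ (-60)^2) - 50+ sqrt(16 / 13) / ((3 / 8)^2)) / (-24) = -149.75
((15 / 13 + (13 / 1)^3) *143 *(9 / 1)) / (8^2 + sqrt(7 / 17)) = 3077978112 / 69625 - 2829024 *sqrt(119) / 69625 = 43764.70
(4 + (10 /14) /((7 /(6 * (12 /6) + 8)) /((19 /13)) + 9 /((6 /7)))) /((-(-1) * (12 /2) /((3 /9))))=58084 /257103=0.23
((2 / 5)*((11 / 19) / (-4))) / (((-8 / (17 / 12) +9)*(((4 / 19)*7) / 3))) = -187 / 5320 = -0.04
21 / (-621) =-7 / 207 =-0.03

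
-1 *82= -82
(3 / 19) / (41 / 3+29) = 9 / 2432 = 0.00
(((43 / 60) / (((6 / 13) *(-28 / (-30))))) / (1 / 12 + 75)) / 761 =559 / 19198508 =0.00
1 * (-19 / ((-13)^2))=-19 / 169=-0.11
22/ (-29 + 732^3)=2/ 35656649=0.00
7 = 7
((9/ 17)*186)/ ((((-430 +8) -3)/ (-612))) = 141.80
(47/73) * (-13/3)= -2.79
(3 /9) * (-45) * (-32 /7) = 480 /7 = 68.57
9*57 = 513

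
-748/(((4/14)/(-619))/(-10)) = -16205420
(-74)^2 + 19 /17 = 93111 /17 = 5477.12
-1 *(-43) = 43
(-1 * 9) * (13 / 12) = -39 / 4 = -9.75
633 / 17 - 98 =-1033 / 17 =-60.76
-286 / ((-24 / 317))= 45331 / 12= 3777.58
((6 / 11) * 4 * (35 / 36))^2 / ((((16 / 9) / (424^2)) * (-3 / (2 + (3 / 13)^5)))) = -40897490555600 / 134779359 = -303440.31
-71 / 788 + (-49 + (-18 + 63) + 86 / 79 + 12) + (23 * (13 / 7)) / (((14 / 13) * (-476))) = 6472267469 / 725982824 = 8.92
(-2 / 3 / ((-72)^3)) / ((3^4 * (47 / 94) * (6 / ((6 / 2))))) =1 / 45349632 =0.00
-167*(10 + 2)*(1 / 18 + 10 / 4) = -15364 / 3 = -5121.33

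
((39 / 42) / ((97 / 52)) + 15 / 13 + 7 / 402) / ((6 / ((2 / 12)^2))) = 5922547 / 766466064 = 0.01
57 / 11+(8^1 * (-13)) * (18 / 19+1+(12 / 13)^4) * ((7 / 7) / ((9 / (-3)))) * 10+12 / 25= 32111283553 / 34437975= 932.44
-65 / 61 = -1.07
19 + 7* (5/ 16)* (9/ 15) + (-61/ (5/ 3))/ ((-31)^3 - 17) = 504593/ 24840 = 20.31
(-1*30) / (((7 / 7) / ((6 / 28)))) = -45 / 7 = -6.43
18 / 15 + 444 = 2226 / 5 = 445.20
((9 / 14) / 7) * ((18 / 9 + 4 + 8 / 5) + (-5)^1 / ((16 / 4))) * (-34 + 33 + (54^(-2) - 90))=-6740017 / 127008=-53.07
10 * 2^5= 320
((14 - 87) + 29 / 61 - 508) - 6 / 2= -35595 / 61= -583.52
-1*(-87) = 87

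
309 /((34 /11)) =3399 /34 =99.97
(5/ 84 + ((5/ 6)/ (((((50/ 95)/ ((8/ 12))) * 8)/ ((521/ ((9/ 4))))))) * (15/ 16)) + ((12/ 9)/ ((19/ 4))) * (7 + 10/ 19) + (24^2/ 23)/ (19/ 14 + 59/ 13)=3778546867471/ 107764703424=35.06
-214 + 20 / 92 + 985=17738 / 23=771.22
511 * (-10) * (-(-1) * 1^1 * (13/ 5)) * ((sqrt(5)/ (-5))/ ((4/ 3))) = 19929 * sqrt(5)/ 10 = 4456.26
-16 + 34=18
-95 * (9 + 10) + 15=-1790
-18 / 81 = -2 / 9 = -0.22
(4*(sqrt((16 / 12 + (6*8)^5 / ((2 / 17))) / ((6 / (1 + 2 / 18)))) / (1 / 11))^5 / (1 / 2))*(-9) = -2719669634153591343345017600*sqrt(8121876485) / 6561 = -37357198908656633002080150000.00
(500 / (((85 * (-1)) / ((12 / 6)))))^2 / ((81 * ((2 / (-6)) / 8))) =-41.01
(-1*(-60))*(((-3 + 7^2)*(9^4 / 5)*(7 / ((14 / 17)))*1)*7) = 215489484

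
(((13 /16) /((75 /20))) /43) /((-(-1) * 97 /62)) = 0.00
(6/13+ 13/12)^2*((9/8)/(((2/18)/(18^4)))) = 3429624969/1352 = 2536704.86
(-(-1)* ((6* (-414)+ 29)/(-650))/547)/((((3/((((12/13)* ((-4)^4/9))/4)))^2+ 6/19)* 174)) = 152846336/2020864743495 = 0.00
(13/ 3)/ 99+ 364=108121/ 297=364.04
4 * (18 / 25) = 72 / 25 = 2.88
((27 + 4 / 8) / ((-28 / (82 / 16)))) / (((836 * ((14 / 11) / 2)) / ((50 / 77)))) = -5125 / 834176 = -0.01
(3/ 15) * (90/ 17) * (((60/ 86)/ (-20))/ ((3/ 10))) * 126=-11340/ 731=-15.51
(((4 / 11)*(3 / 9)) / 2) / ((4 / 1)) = 1 / 66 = 0.02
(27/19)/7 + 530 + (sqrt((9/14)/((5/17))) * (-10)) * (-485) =70517/133 + 1455 * sqrt(1190)/7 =7700.52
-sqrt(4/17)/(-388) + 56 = sqrt(17)/3298 + 56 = 56.00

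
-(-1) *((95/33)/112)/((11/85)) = 8075/40656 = 0.20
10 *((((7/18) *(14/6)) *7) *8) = 13720/27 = 508.15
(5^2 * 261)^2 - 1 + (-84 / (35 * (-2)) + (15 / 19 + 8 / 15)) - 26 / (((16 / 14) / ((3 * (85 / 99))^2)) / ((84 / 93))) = 136544067478552 / 3207105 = 42575490.19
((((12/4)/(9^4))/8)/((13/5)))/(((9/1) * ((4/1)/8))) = 5/1023516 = 0.00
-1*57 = -57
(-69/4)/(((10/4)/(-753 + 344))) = 28221/10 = 2822.10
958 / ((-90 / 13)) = -6227 / 45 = -138.38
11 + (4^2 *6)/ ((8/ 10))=131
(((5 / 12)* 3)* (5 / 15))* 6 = 2.50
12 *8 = 96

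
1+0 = 1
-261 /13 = -20.08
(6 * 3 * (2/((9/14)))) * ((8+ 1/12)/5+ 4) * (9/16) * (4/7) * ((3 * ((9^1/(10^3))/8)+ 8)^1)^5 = 1087844755256103358779064977/327680000000000000000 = 3319838.73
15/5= 3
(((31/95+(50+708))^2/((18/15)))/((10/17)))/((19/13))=1146969155501/2057700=557403.49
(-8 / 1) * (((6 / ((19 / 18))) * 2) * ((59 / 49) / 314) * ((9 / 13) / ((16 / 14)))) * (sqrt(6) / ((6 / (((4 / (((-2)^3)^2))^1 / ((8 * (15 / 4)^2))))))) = -531 * sqrt(6) / 27145300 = -0.00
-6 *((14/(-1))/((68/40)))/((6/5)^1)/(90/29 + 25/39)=11.00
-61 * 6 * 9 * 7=-23058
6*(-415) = -2490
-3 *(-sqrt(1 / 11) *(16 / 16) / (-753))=-sqrt(11) / 2761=-0.00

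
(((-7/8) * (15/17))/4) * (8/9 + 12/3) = -385/408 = -0.94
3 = 3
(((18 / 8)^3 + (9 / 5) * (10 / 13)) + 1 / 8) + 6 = 15725 / 832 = 18.90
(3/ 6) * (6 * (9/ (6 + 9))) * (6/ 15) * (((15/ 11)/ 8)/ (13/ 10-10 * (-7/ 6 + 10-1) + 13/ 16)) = -324/ 201223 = -0.00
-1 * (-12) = 12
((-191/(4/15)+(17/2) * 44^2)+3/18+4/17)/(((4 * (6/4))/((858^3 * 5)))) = 140844035387055/17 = 8284943258062.06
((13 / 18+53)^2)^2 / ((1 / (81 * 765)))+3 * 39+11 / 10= 371616361201457 / 720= 516133835002.02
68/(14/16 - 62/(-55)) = 29920/881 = 33.96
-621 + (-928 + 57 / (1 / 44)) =959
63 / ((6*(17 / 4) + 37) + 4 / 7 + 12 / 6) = 882 / 911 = 0.97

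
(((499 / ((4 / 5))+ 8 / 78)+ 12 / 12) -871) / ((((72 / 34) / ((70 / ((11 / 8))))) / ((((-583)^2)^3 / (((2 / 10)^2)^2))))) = -50972453803164416235934375 / 351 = -145220666105881527737704.80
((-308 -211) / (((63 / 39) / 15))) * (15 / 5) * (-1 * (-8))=-809640 / 7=-115662.86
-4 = -4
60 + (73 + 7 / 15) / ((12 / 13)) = 12563 / 90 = 139.59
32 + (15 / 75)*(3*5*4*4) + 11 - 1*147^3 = -3176432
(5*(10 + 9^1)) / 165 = 0.58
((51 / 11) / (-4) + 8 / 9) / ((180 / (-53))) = 5671 / 71280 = 0.08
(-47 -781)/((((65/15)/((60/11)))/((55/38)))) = -372600/247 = -1508.50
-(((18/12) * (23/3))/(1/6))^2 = -4761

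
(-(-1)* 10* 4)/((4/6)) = 60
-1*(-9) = 9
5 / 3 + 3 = 14 / 3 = 4.67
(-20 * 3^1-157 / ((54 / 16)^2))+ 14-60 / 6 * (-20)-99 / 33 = 100031 / 729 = 137.22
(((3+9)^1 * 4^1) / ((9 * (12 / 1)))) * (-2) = -8 / 9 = -0.89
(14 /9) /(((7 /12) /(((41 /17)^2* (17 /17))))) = 13448 /867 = 15.51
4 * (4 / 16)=1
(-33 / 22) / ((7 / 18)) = -27 / 7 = -3.86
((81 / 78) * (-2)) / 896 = -27 / 11648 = -0.00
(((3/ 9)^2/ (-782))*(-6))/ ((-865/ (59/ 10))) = -0.00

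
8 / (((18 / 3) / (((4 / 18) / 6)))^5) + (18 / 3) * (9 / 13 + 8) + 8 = 10906661606341 / 181312788852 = 60.15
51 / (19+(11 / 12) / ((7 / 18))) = 2.39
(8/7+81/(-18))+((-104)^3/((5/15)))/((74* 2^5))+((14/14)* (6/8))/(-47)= -69554291/48692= -1428.45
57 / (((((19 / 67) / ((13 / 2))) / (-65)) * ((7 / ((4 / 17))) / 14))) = -39963.53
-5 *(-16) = 80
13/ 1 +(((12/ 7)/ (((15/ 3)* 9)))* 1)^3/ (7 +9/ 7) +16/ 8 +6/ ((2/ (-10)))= -71938093/ 4795875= -15.00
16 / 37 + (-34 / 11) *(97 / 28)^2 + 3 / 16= -11638709 / 319088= -36.47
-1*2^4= -16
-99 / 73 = -1.36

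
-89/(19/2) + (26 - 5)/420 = -3541/380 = -9.32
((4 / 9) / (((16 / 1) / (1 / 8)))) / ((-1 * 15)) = -1 / 4320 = -0.00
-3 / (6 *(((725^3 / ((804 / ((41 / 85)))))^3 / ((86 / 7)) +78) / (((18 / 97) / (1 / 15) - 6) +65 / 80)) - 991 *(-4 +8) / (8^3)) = 819291804682845312 / 662984490525589391142431821576237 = 0.00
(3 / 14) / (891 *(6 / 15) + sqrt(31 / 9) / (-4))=0.00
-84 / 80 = -21 / 20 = -1.05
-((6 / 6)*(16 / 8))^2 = -4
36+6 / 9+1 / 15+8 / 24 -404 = -5504 / 15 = -366.93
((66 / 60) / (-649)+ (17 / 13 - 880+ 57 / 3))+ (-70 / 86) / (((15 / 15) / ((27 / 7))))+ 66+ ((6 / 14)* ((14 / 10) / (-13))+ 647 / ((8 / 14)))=221216963 / 659620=335.37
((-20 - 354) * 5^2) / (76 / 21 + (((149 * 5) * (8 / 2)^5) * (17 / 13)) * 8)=-1276275 / 1089393134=-0.00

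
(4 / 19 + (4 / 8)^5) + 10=6227 / 608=10.24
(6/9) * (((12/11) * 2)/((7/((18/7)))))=288/539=0.53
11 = 11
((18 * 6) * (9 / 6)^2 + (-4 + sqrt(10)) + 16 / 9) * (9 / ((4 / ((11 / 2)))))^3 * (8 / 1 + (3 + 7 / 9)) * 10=28569915 * sqrt(10) / 128 + 6879000645 / 128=54448020.69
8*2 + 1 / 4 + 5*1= 85 / 4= 21.25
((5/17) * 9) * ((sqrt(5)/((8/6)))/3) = 1.48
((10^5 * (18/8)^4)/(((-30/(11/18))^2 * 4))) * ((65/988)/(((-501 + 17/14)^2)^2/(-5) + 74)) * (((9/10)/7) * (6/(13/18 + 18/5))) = -0.00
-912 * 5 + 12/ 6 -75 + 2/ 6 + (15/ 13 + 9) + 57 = -178055/ 39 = -4565.51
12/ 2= 6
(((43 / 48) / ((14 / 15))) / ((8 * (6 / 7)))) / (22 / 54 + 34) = 1935 / 475648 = 0.00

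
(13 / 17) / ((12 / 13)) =169 / 204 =0.83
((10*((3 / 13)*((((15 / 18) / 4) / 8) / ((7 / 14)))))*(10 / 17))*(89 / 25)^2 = 7921 / 8840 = 0.90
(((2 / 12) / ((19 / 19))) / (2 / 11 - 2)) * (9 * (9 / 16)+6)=-649 / 640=-1.01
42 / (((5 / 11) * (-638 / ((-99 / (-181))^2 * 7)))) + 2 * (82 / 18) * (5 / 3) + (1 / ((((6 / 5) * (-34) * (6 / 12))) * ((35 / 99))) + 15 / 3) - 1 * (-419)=13392951862763 / 30525716970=438.74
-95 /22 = -4.32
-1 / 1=-1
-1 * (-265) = 265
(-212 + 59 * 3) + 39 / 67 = -2306 / 67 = -34.42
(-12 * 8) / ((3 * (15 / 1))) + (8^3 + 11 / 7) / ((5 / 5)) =53701 / 105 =511.44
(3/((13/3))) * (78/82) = 27/41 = 0.66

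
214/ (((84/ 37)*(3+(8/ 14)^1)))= 3959/ 150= 26.39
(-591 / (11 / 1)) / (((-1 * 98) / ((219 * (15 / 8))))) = 1941435 / 8624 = 225.12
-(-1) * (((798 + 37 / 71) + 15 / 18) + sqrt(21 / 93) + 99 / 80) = 801.07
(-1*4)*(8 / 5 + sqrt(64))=-192 / 5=-38.40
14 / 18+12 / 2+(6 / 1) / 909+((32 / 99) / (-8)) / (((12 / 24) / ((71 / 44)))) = 243955 / 36663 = 6.65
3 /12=1 /4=0.25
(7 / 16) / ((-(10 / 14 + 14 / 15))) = -735 / 2768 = -0.27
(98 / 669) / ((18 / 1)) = 49 / 6021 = 0.01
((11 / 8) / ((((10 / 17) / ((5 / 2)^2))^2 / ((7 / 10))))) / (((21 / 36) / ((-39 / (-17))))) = 109395 / 256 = 427.32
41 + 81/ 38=1639/ 38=43.13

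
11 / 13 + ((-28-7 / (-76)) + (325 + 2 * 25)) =347.94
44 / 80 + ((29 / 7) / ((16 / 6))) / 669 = 34487 / 62440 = 0.55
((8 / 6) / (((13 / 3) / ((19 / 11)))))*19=1444 / 143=10.10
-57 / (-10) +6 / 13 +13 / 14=3226 / 455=7.09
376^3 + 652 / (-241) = 12810926964 / 241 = 53157373.29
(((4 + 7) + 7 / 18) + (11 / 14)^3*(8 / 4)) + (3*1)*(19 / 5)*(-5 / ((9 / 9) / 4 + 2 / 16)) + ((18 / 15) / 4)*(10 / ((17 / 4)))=-29164703 / 209916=-138.94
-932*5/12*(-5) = 5825/3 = 1941.67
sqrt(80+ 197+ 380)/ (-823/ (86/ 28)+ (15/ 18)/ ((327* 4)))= -1012392* sqrt(73)/ 90424441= -0.10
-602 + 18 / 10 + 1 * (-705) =-6526 / 5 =-1305.20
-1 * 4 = -4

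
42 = 42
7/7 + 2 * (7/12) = 2.17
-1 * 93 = -93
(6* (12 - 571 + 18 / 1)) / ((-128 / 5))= 8115 / 64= 126.80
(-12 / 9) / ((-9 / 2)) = 0.30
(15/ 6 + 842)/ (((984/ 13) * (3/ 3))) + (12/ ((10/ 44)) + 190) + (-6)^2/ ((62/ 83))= 30722669/ 101680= 302.15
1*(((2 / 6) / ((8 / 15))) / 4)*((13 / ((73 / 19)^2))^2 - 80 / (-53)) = 17195722385 / 48163416736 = 0.36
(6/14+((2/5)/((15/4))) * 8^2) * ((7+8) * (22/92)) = 41899/1610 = 26.02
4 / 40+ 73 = 731 / 10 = 73.10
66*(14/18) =51.33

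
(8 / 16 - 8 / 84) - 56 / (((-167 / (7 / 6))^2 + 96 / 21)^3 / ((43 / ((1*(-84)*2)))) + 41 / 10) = 4131969830425668441083 / 10208396051597891857038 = 0.40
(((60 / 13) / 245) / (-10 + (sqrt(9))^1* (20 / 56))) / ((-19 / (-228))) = -288 / 11375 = -0.03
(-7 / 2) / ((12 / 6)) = -7 / 4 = -1.75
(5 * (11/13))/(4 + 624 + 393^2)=55/2016001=0.00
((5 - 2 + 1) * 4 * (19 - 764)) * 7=-83440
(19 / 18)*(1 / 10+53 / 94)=494 / 705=0.70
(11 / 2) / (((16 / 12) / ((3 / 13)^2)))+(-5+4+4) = 4353 / 1352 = 3.22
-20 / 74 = -10 / 37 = -0.27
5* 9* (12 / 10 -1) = 9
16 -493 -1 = -478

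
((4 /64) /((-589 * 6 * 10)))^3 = -1 /180783830237184000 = -0.00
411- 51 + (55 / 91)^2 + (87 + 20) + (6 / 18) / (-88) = 1021738247 / 2186184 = 467.36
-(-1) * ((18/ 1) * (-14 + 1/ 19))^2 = 22752900/ 361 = 63027.42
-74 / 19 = -3.89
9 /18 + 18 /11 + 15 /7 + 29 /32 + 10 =15.19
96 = 96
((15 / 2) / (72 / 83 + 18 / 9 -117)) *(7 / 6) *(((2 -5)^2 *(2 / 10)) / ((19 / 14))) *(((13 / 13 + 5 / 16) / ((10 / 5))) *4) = -768663 / 2879792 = -0.27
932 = 932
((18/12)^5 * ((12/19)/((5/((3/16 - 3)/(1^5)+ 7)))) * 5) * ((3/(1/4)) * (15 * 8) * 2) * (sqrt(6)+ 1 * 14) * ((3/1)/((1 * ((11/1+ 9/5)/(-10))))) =-2229949.17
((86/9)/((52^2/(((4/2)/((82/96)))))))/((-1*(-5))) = 172/103935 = 0.00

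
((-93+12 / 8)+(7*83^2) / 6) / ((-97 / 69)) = -5652.07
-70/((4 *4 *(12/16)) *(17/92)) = -1610/51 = -31.57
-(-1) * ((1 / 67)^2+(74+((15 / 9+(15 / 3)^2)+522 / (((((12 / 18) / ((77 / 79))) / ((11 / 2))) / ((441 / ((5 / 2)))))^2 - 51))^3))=143578517864170752618172274124527573281762780172215 / 31833428285133501399180799029469293579324774693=4510.31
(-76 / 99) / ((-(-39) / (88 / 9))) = -0.19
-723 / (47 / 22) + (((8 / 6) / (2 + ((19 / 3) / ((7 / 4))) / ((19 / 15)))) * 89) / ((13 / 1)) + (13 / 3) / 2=-20839201 / 62322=-334.38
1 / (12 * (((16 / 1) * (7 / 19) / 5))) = 95 / 1344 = 0.07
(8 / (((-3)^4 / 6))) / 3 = 16 / 81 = 0.20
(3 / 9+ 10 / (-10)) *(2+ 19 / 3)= -5.56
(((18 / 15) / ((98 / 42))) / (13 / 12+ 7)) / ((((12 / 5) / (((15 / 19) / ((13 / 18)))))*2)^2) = 273375 / 82850222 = 0.00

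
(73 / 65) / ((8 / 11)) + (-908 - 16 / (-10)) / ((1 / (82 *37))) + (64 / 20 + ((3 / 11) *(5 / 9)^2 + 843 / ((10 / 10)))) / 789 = -335098015746089 / 121853160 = -2750014.98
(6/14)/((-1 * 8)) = -3/56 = -0.05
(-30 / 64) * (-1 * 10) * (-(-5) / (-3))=-125 / 16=-7.81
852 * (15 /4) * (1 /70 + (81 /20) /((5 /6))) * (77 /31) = 5995737 /155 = 38682.17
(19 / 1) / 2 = 9.50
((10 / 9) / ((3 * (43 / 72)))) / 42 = 40 / 2709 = 0.01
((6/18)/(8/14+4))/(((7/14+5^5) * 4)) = 1/171456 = 0.00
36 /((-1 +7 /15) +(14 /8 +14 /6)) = 720 /71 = 10.14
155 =155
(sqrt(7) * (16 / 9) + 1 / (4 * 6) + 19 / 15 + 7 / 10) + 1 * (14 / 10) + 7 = 16 * sqrt(7) / 9 + 1249 / 120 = 15.11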